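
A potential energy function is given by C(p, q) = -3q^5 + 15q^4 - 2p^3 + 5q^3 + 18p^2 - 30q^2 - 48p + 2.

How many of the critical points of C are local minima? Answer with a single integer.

C separates as a function of p plus a function of q, so ∇C=0 decouples.
∂C/∂p = -6(p - 4)(p - 2) = 0 at p ∈ {2, 4}; ∂C/∂q = -15q(q - 4)(q - 1)(q + 1) = 0 at q ∈ {-1, 0, 1, 4}.
The Hessian is diagonal: diag(C_pp, C_qq). Second derivatives: C_pp(2)=12, C_pp(4)=-12; C_qq(-1)=150, C_qq(0)=-60, C_qq(1)=90, C_qq(4)=-900.
Local minima occur where both diagonal entries positive: (2, -1), (2, 1). Count: 2.

2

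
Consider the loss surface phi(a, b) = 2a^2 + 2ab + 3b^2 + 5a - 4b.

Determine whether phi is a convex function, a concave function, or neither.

phi is quadratic, so its Hessian is the constant matrix H = [[4, 2], [2, 6]].
det(H) = 20, tr(H) = 10.
det(H) > 0 and tr(H) > 0, so H is positive definite everywhere: convex.

convex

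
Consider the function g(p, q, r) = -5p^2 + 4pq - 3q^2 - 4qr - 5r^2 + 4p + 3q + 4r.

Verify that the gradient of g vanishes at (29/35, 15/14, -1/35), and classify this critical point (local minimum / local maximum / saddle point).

local maximum

∇g = (-10p + 4q + 4, 4p - 6q - 4r + 3, -4q - 10r + 4); substituting (29/35, 15/14, -1/35) gives ∇g = (0, 0, 0), so (29/35, 15/14, -1/35) is indeed a critical point.
The Hessian is constant: H = [[-10, 4, 0], [4, -6, -4], [0, -4, -10]].
Leading principal minors: Δ₁ = -10, Δ₂ = 44, Δ₃ = -280.
The minors alternate sign starting negative (−, +, −), so H is negative definite: a local maximum.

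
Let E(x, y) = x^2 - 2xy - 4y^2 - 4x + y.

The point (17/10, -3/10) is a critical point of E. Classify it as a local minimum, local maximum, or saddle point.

The Hessian of E is constant: H = [[2, -2], [-2, -8]].
det(H) = 2·(-8) − (-2)² = -20.
Since det(H) < 0, H is indefinite and the critical point is a saddle point.

saddle point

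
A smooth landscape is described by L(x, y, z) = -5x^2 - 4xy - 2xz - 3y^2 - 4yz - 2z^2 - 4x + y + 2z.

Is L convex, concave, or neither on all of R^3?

L is quadratic, so its Hessian is the constant matrix H = [[-10, -4, -2], [-4, -6, -4], [-2, -4, -4]].
Leading principal minors: -10, 44, -56.
Signs alternate −, +, − ⇒ H ≺ 0 ⇒ concave.

concave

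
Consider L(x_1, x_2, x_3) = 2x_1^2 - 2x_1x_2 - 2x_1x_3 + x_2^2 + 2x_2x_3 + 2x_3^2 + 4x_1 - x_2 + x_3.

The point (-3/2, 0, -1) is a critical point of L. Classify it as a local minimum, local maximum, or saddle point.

local minimum

The Hessian is constant: H = [[4, -2, -2], [-2, 2, 2], [-2, 2, 4]].
Leading principal minors: Δ₁ = 4, Δ₂ = 4, Δ₃ = 8.
All leading minors are positive, so H is positive definite: a local minimum.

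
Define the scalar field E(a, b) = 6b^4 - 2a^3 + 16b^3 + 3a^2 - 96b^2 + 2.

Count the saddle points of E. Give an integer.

3

E separates as a function of a plus a function of b, so ∇E=0 decouples.
∂E/∂a = -6a(a - 1) = 0 at a ∈ {0, 1}; ∂E/∂b = 24b(b - 2)(b + 4) = 0 at b ∈ {-4, 0, 2}.
The Hessian is diagonal: diag(E_aa, E_bb). Second derivatives: E_aa(0)=6, E_aa(1)=-6; E_bb(-4)=576, E_bb(0)=-192, E_bb(2)=288.
Saddle points occur where the two diagonal entries have opposite signs: (0, 0), (1, -4), (1, 2). Count: 3.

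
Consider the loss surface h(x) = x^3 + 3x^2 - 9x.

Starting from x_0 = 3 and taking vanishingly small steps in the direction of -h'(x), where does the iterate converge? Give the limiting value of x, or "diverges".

h'(x) = 3(x - 1)(x + 3), so h'(3) = 36.
Gradient descent moves in the -h' direction, i.e. x is decreasing.
The nearest critical point in that direction is x = 1, where h'' = 12 > 0 (a local minimum). The iterate converges there.

1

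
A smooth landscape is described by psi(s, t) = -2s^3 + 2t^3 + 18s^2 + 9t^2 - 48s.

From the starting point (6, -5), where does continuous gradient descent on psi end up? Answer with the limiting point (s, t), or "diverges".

psi is separable, so gradient descent decouples: s follows -∂psi/∂s, t follows -∂psi/∂t.
∂psi/∂s = -6(s - 4)(s - 2); at s=6 this is -48, so s increases.
∂psi/∂t = 6t(t + 3); at t=-5 this is 60, so t decreases.
The s-coordinate has no critical point in that direction and runs off to infinity.

diverges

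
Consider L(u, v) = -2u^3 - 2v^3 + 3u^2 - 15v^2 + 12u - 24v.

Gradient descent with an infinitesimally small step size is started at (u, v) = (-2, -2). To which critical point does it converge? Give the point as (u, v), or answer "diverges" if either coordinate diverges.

L is separable, so gradient descent decouples: u follows -∂L/∂u, v follows -∂L/∂v.
∂L/∂u = -6(u - 2)(u + 1); at u=-2 this is -24, so u increases.
∂L/∂v = -6(v + 1)(v + 4); at v=-2 this is 12, so v decreases.
u converges to its nearest critical value -1 (a local min of the u-part); v converges to -4. The iterate converges to (-1, -4).

(-1, -4)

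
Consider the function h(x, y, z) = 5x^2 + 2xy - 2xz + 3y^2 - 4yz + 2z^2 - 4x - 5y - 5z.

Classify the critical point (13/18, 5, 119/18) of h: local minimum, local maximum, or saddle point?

The Hessian is constant: H = [[10, 2, -2], [2, 6, -4], [-2, -4, 4]].
Leading principal minors: Δ₁ = 10, Δ₂ = 56, Δ₃ = 72.
All leading minors are positive, so H is positive definite: a local minimum.

local minimum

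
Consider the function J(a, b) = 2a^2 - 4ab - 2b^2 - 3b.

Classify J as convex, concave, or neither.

neither

J is quadratic, so its Hessian is the constant matrix H = [[4, -4], [-4, -4]].
det(H) = -32, tr(H) = 0.
det(H) < 0, so H is indefinite: neither convex nor concave.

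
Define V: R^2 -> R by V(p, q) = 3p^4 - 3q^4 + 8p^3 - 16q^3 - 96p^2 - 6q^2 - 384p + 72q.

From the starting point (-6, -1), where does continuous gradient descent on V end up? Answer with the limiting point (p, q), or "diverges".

V is separable, so gradient descent decouples: p follows -∂V/∂p, q follows -∂V/∂q.
∂V/∂p = 12(p - 4)(p + 2)(p + 4); at p=-6 this is -960, so p increases.
∂V/∂q = -12(q - 1)(q + 2)(q + 3); at q=-1 this is 48, so q decreases.
p converges to its nearest critical value -4 (a local min of the p-part); q converges to -2. The iterate converges to (-4, -2).

(-4, -2)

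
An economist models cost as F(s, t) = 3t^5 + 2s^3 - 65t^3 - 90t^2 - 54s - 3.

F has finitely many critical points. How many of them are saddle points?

4

F separates as a function of s plus a function of t, so ∇F=0 decouples.
∂F/∂s = 6(s - 3)(s + 3) = 0 at s ∈ {-3, 3}; ∂F/∂t = 15t(t - 4)(t + 1)(t + 3) = 0 at t ∈ {-3, -1, 0, 4}.
The Hessian is diagonal: diag(F_ss, F_tt). Second derivatives: F_ss(-3)=-36, F_ss(3)=36; F_tt(-3)=-630, F_tt(-1)=150, F_tt(0)=-180, F_tt(4)=2100.
Saddle points occur where the two diagonal entries have opposite signs: (-3, -1), (-3, 4), (3, -3), (3, 0). Count: 4.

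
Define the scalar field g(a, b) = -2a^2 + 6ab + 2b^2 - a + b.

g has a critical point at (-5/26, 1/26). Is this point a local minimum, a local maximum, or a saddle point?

The Hessian of g is constant: H = [[-4, 6], [6, 4]].
det(H) = (-4)·4 − 6² = -52.
Since det(H) < 0, H is indefinite and the critical point is a saddle point.

saddle point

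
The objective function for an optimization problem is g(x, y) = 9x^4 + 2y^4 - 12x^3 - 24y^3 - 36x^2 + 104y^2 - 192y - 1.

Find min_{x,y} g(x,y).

-225

g(x,y) separates as P(x) + Q(y) − 1, so its minimum is min P + min Q − 1.
P'(x) = 36x(x - 2)(x + 1) vanishes at x ∈ {-1, 0, 2}; Q'(y) = 8(y - 4)(y - 3)(y - 2) vanishes at y ∈ {2, 3, 4}.
Local minima of P (where P''>0): P(-1)=-15, P(2)=-96. Local minima of Q: Q(2)=-128, Q(4)=-128.
So the global minimum of g is P(2) + Q(2) − 1 = -96 − 128 − 1 = -225, attained at (2, 2).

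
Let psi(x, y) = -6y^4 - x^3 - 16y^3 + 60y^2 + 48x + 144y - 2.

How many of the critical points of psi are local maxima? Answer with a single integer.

2

psi separates as a function of x plus a function of y, so ∇psi=0 decouples.
∂psi/∂x = -3(x - 4)(x + 4) = 0 at x ∈ {-4, 4}; ∂psi/∂y = -24(y - 2)(y + 1)(y + 3) = 0 at y ∈ {-3, -1, 2}.
The Hessian is diagonal: diag(psi_xx, psi_yy). Second derivatives: psi_xx(-4)=24, psi_xx(4)=-24; psi_yy(-3)=-240, psi_yy(-1)=144, psi_yy(2)=-360.
Local maxima occur where both diagonal entries negative: (4, -3), (4, 2). Count: 2.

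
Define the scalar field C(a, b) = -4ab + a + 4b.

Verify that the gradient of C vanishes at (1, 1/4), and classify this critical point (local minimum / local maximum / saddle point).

∇C = (-4b + 1, -4a + 4); substituting (1, 1/4) gives ∇C = (0, 0), so (1, 1/4) is indeed a critical point.
The Hessian of C is constant: H = [[0, -4], [-4, 0]].
det(H) = 0·0 − (-4)² = -16.
Since det(H) < 0, H is indefinite and the critical point is a saddle point.

saddle point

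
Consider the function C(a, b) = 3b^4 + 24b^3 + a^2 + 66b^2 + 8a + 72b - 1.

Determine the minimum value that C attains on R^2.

-44

C(a,b) separates as P(a) + Q(b) − 1, so its minimum is min P + min Q − 1.
P'(a) = 2a + 8 vanishes at a ∈ {-4}; Q'(b) = 12(b + 1)(b + 2)(b + 3) vanishes at b ∈ {-3, -2, -1}.
Local minima of P (where P''>0): P(-4)=-16. Local minima of Q: Q(-3)=-27, Q(-1)=-27.
So the global minimum of C is P(-4) + Q(-3) − 1 = -16 − 27 − 1 = -44, attained at (-4, -3).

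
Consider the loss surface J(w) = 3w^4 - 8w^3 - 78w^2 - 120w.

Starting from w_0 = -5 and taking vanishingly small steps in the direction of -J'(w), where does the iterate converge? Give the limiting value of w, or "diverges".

J'(w) = 12(w - 5)(w + 1)(w + 2), so J'(-5) = -1440.
Gradient descent moves in the -J' direction, i.e. w is increasing.
The nearest critical point in that direction is w = -2, where J'' = 84 > 0 (a local minimum). The iterate converges there.

-2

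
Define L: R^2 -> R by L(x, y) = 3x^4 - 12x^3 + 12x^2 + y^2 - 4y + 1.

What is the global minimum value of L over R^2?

-3

L(x,y) separates as P(x) + Q(y) + 1, so its minimum is min P + min Q + 1.
P'(x) = 12x(x - 2)(x - 1) vanishes at x ∈ {0, 1, 2}; Q'(y) = 2y - 4 vanishes at y ∈ {2}.
Local minima of P (where P''>0): P(0)=0, P(2)=0. Local minima of Q: Q(2)=-4.
So the global minimum of L is P(0) + Q(2) + 1 = 0 − 4 + 1 = -3, attained at (0, 2).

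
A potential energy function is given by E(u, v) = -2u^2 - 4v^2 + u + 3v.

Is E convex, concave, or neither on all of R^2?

E is quadratic, so its Hessian is the constant matrix H = [[-4, 0], [0, -8]].
det(H) = 32, tr(H) = -12.
det(H) > 0 and tr(H) < 0, so H is negative definite everywhere: concave.

concave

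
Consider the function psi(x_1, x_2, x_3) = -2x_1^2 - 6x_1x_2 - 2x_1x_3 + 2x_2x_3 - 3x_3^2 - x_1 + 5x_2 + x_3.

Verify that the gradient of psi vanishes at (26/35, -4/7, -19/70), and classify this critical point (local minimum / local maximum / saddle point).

∇psi = (-4x_1 - 6x_2 - 2x_3 - 1, -6x_1 + 2x_3 + 5, -2x_1 + 2x_2 - 6x_3 + 1); substituting (26/35, -4/7, -19/70) gives ∇psi = (0, 0, 0), so (26/35, -4/7, -19/70) is indeed a critical point.
The Hessian is constant: H = [[-4, -6, -2], [-6, 0, 2], [-2, 2, -6]].
Leading principal minors: Δ₁ = -4, Δ₂ = -36, Δ₃ = 280.
The minors fit neither the all-positive nor the alternating-sign pattern, so H is indefinite: a saddle point.

saddle point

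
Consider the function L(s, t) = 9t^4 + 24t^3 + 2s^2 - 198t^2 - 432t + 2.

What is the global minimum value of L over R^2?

L(s,t) separates as P(s) + Q(t) + 2, so its minimum is min P + min Q + 2.
P'(s) = 4s vanishes at s ∈ {0}; Q'(t) = 36(t - 3)(t + 1)(t + 4) vanishes at t ∈ {-4, -1, 3}.
Local minima of P (where P''>0): P(0)=0. Local minima of Q: Q(-4)=-672, Q(3)=-1701.
So the global minimum of L is P(0) + Q(3) + 2 = 0 − 1701 + 2 = -1699, attained at (0, 3).

-1699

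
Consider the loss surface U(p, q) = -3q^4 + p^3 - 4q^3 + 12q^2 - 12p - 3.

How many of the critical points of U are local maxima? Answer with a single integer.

2

U separates as a function of p plus a function of q, so ∇U=0 decouples.
∂U/∂p = 3(p - 2)(p + 2) = 0 at p ∈ {-2, 2}; ∂U/∂q = -12q(q - 1)(q + 2) = 0 at q ∈ {-2, 0, 1}.
The Hessian is diagonal: diag(U_pp, U_qq). Second derivatives: U_pp(-2)=-12, U_pp(2)=12; U_qq(-2)=-72, U_qq(0)=24, U_qq(1)=-36.
Local maxima occur where both diagonal entries negative: (-2, -2), (-2, 1). Count: 2.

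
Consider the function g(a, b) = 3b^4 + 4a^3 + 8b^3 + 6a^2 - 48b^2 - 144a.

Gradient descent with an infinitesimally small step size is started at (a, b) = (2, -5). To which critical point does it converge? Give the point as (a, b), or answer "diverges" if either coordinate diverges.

(3, -4)

g is separable, so gradient descent decouples: a follows -∂g/∂a, b follows -∂g/∂b.
∂g/∂a = 12(a - 3)(a + 4); at a=2 this is -72, so a increases.
∂g/∂b = 12b(b - 2)(b + 4); at b=-5 this is -420, so b increases.
a converges to its nearest critical value 3 (a local min of the a-part); b converges to -4. The iterate converges to (3, -4).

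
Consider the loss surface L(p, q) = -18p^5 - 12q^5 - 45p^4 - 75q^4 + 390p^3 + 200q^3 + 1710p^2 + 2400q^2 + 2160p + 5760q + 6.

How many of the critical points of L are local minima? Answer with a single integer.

L separates as a function of p plus a function of q, so ∇L=0 decouples.
∂L/∂p = -90(p - 4)(p + 1)(p + 2)(p + 3) = 0 at p ∈ {-3, -2, -1, 4}; ∂L/∂q = -60(q - 4)(q + 2)(q + 3)(q + 4) = 0 at q ∈ {-4, -3, -2, 4}.
The Hessian is diagonal: diag(L_pp, L_qq). Second derivatives: L_pp(-3)=1260, L_pp(-2)=-540, L_pp(-1)=900, L_pp(4)=-18900; L_qq(-4)=960, L_qq(-3)=-420, L_qq(-2)=720, L_qq(4)=-20160.
Local minima occur where both diagonal entries positive: (-3, -4), (-3, -2), (-1, -4), (-1, -2). Count: 4.

4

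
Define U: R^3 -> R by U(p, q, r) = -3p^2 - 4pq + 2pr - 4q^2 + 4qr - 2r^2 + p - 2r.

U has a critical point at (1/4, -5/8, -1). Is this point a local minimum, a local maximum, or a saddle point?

The Hessian is constant: H = [[-6, -4, 2], [-4, -8, 4], [2, 4, -4]].
Leading principal minors: Δ₁ = -6, Δ₂ = 32, Δ₃ = -64.
The minors alternate sign starting negative (−, +, −), so H is negative definite: a local maximum.

local maximum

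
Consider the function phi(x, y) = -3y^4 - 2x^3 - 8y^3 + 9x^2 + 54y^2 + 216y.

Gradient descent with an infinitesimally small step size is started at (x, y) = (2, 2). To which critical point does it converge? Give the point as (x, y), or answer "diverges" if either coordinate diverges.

phi is separable, so gradient descent decouples: x follows -∂phi/∂x, y follows -∂phi/∂y.
∂phi/∂x = -6x(x - 3); at x=2 this is 12, so x decreases.
∂phi/∂y = -12(y - 3)(y + 2)(y + 3); at y=2 this is 240, so y decreases.
x converges to its nearest critical value 0 (a local min of the x-part); y converges to -2. The iterate converges to (0, -2).

(0, -2)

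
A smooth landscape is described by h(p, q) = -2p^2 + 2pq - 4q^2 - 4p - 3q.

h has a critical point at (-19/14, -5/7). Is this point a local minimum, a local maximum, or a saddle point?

The Hessian of h is constant: H = [[-4, 2], [2, -8]].
det(H) = (-4)·(-8) − 2² = 28.
det(H) > 0 and tr(H) = -12 < 0, so H is negative definite and the point is a local maximum.

local maximum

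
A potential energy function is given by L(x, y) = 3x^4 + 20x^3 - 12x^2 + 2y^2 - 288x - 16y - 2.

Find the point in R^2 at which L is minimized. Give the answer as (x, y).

(2, 4)

L(x,y) separates as P(x) + Q(y) − 2, so its minimum is min P + min Q − 2.
P'(x) = 12(x - 2)(x + 3)(x + 4) vanishes at x ∈ {-4, -3, 2}; Q'(y) = 4y - 16 vanishes at y ∈ {4}.
Local minima of P (where P''>0): P(-4)=448, P(2)=-416. Local minima of Q: Q(4)=-32.
So the global minimum of L is P(2) + Q(4) − 2 = -416 − 32 − 2 = -450, attained at (2, 4).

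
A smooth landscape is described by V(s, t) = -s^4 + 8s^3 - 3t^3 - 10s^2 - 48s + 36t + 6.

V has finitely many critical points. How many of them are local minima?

V separates as a function of s plus a function of t, so ∇V=0 decouples.
∂V/∂s = -4(s - 4)(s - 3)(s + 1) = 0 at s ∈ {-1, 3, 4}; ∂V/∂t = -9(t - 2)(t + 2) = 0 at t ∈ {-2, 2}.
The Hessian is diagonal: diag(V_ss, V_tt). Second derivatives: V_ss(-1)=-80, V_ss(3)=16, V_ss(4)=-20; V_tt(-2)=36, V_tt(2)=-36.
Local minima occur where both diagonal entries positive: (3, -2). Count: 1.

1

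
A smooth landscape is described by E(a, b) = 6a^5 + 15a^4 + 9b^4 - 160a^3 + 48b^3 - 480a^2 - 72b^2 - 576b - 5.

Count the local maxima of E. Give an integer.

2

E separates as a function of a plus a function of b, so ∇E=0 decouples.
∂E/∂a = 30a(a - 4)(a + 2)(a + 4) = 0 at a ∈ {-4, -2, 0, 4}; ∂E/∂b = 36(b - 2)(b + 2)(b + 4) = 0 at b ∈ {-4, -2, 2}.
The Hessian is diagonal: diag(E_aa, E_bb). Second derivatives: E_aa(-4)=-1920, E_aa(-2)=720, E_aa(0)=-960, E_aa(4)=5760; E_bb(-4)=432, E_bb(-2)=-288, E_bb(2)=864.
Local maxima occur where both diagonal entries negative: (-4, -2), (0, -2). Count: 2.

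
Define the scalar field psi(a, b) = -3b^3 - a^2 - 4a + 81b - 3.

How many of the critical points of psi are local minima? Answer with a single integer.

psi separates as a function of a plus a function of b, so ∇psi=0 decouples.
∂psi/∂a = -2(a + 2) = 0 at a ∈ {-2}; ∂psi/∂b = -9(b - 3)(b + 3) = 0 at b ∈ {-3, 3}.
The Hessian is diagonal: diag(psi_aa, psi_bb). Second derivatives: psi_aa(-2)=-2; psi_bb(-3)=54, psi_bb(3)=-54.
Local minima occur where both diagonal entries positive: none. Count: 0.

0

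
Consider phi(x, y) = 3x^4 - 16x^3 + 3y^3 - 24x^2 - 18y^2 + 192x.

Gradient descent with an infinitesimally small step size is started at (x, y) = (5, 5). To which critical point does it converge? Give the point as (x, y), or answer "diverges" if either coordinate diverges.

phi is separable, so gradient descent decouples: x follows -∂phi/∂x, y follows -∂phi/∂y.
∂phi/∂x = 12(x - 4)(x - 2)(x + 2); at x=5 this is 252, so x decreases.
∂phi/∂y = 9y(y - 4); at y=5 this is 45, so y decreases.
x converges to its nearest critical value 4 (a local min of the x-part); y converges to 4. The iterate converges to (4, 4).

(4, 4)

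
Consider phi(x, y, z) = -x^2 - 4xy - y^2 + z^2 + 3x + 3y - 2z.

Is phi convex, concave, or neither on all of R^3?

neither

phi is quadratic, so its Hessian is the constant matrix H = [[-2, -4, 0], [-4, -2, 0], [0, 0, 2]].
Leading principal minors: -2, -12, -24.
Neither pattern holds ⇒ H is indefinite ⇒ neither convex nor concave.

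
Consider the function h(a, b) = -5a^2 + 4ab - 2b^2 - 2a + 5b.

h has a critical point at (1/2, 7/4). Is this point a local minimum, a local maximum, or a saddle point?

local maximum

The Hessian of h is constant: H = [[-10, 4], [4, -4]].
det(H) = (-10)·(-4) − 4² = 24.
det(H) > 0 and tr(H) = -14 < 0, so H is negative definite and the point is a local maximum.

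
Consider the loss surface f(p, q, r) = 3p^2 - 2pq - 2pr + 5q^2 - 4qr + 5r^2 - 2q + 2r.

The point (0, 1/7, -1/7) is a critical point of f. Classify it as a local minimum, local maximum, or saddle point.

The Hessian is constant: H = [[6, -2, -2], [-2, 10, -4], [-2, -4, 10]].
Leading principal minors: Δ₁ = 6, Δ₂ = 56, Δ₃ = 392.
All leading minors are positive, so H is positive definite: a local minimum.

local minimum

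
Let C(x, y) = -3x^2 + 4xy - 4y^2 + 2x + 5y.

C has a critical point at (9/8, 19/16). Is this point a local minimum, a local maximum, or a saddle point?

local maximum

The Hessian of C is constant: H = [[-6, 4], [4, -8]].
det(H) = (-6)·(-8) − 4² = 32.
det(H) > 0 and tr(H) = -14 < 0, so H is negative definite and the point is a local maximum.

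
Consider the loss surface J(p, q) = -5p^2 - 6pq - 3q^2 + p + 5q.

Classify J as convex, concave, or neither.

concave

J is quadratic, so its Hessian is the constant matrix H = [[-10, -6], [-6, -6]].
det(H) = 24, tr(H) = -16.
det(H) > 0 and tr(H) < 0, so H is negative definite everywhere: concave.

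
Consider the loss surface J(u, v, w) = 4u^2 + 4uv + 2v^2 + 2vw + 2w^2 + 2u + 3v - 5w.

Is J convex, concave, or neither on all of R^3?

convex

J is quadratic, so its Hessian is the constant matrix H = [[8, 4, 0], [4, 4, 2], [0, 2, 4]].
Leading principal minors: 8, 16, 32.
All positive ⇒ H ≻ 0 ⇒ convex.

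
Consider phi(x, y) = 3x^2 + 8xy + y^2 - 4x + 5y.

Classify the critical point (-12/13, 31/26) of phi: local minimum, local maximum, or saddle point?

The Hessian of phi is constant: H = [[6, 8], [8, 2]].
det(H) = 6·2 − 8² = -52.
Since det(H) < 0, H is indefinite and the critical point is a saddle point.

saddle point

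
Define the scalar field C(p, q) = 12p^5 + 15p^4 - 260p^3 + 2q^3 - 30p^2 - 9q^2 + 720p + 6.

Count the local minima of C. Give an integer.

C separates as a function of p plus a function of q, so ∇C=0 decouples.
∂C/∂p = 60(p - 3)(p - 1)(p + 1)(p + 4) = 0 at p ∈ {-4, -1, 1, 3}; ∂C/∂q = 6q(q - 3) = 0 at q ∈ {0, 3}.
The Hessian is diagonal: diag(C_pp, C_qq). Second derivatives: C_pp(-4)=-6300, C_pp(-1)=1440, C_pp(1)=-1200, C_pp(3)=3360; C_qq(0)=-18, C_qq(3)=18.
Local minima occur where both diagonal entries positive: (-1, 3), (3, 3). Count: 2.

2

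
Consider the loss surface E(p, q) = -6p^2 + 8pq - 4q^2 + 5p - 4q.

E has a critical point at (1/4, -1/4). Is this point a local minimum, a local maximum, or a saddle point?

The Hessian of E is constant: H = [[-12, 8], [8, -8]].
det(H) = (-12)·(-8) − 8² = 32.
det(H) > 0 and tr(H) = -20 < 0, so H is negative definite and the point is a local maximum.

local maximum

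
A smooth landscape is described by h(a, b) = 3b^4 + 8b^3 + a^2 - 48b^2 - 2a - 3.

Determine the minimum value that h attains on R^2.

-516

h(a,b) separates as P(a) + Q(b) − 3, so its minimum is min P + min Q − 3.
P'(a) = 2a - 2 vanishes at a ∈ {1}; Q'(b) = 12b(b - 2)(b + 4) vanishes at b ∈ {-4, 0, 2}.
Local minima of P (where P''>0): P(1)=-1. Local minima of Q: Q(-4)=-512, Q(2)=-80.
So the global minimum of h is P(1) + Q(-4) − 3 = -1 − 512 − 3 = -516, attained at (1, -4).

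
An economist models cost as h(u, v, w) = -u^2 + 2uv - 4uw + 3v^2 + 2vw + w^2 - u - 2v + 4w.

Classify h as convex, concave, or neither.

h is quadratic, so its Hessian is the constant matrix H = [[-2, 2, -4], [2, 6, 2], [-4, 2, 2]].
Leading principal minors: -2, -16, -152.
Neither pattern holds ⇒ H is indefinite ⇒ neither convex nor concave.

neither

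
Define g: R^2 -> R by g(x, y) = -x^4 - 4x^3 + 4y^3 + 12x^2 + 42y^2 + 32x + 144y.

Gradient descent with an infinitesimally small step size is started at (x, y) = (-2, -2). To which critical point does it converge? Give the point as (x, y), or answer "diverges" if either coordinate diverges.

g is separable, so gradient descent decouples: x follows -∂g/∂x, y follows -∂g/∂y.
∂g/∂x = -4(x - 2)(x + 1)(x + 4); at x=-2 this is -32, so x increases.
∂g/∂y = 12(y + 3)(y + 4); at y=-2 this is 24, so y decreases.
x converges to its nearest critical value -1 (a local min of the x-part); y converges to -3. The iterate converges to (-1, -3).

(-1, -3)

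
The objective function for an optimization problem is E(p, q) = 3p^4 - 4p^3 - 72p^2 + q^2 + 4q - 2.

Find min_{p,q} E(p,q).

E(p,q) separates as A(p) + B(q) − 2, so its minimum is min A + min B − 2.
A'(p) = 12p(p - 4)(p + 3) vanishes at p ∈ {-3, 0, 4}; B'(q) = 2q + 4 vanishes at q ∈ {-2}.
Local minima of A (where A''>0): A(-3)=-297, A(4)=-640. Local minima of B: B(-2)=-4.
So the global minimum of E is A(4) + B(-2) − 2 = -640 − 4 − 2 = -646, attained at (4, -2).

-646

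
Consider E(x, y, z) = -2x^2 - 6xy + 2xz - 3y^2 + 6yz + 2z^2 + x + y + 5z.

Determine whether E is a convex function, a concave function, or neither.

E is quadratic, so its Hessian is the constant matrix H = [[-4, -6, 2], [-6, -6, 6], [2, 6, 4]].
Leading principal minors: -4, -12, -24.
Neither pattern holds ⇒ H is indefinite ⇒ neither convex nor concave.

neither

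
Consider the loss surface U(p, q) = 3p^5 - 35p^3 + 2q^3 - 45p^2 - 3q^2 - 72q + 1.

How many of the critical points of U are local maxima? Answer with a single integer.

2

U separates as a function of p plus a function of q, so ∇U=0 decouples.
∂U/∂p = 15p(p - 3)(p + 1)(p + 2) = 0 at p ∈ {-2, -1, 0, 3}; ∂U/∂q = 6(q - 4)(q + 3) = 0 at q ∈ {-3, 4}.
The Hessian is diagonal: diag(U_pp, U_qq). Second derivatives: U_pp(-2)=-150, U_pp(-1)=60, U_pp(0)=-90, U_pp(3)=900; U_qq(-3)=-42, U_qq(4)=42.
Local maxima occur where both diagonal entries negative: (-2, -3), (0, -3). Count: 2.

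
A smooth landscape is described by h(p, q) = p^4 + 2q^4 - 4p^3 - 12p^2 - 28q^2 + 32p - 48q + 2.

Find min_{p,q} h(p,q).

h(p,q) separates as A(p) + B(q) + 2, so its minimum is min A + min B + 2.
A'(p) = 4(p - 4)(p - 1)(p + 2) vanishes at p ∈ {-2, 1, 4}; B'(q) = 8(q - 3)(q + 1)(q + 2) vanishes at q ∈ {-2, -1, 3}.
Local minima of A (where A''>0): A(-2)=-64, A(4)=-64. Local minima of B: B(-2)=16, B(3)=-234.
So the global minimum of h is A(-2) + B(3) + 2 = -64 − 234 + 2 = -296, attained at (-2, 3).

-296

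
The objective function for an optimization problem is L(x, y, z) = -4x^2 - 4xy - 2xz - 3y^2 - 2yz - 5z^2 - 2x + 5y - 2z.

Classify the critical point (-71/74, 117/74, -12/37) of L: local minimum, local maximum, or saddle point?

The Hessian is constant: H = [[-8, -4, -2], [-4, -6, -2], [-2, -2, -10]].
Leading principal minors: Δ₁ = -8, Δ₂ = 32, Δ₃ = -296.
The minors alternate sign starting negative (−, +, −), so H is negative definite: a local maximum.

local maximum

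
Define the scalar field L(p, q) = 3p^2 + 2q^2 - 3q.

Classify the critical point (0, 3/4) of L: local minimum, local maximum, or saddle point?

local minimum

The Hessian of L is constant: H = [[6, 0], [0, 4]].
det(H) = 6·4 − 0² = 24.
det(H) > 0 and tr(H) = 10 > 0, so H is positive definite and the point is a local minimum.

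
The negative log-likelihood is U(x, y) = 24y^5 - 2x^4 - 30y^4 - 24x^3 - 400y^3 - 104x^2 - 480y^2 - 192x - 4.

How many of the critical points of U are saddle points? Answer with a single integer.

U separates as a function of x plus a function of y, so ∇U=0 decouples.
∂U/∂x = -8(x + 2)(x + 3)(x + 4) = 0 at x ∈ {-4, -3, -2}; ∂U/∂y = 120y(y - 4)(y + 1)(y + 2) = 0 at y ∈ {-2, -1, 0, 4}.
The Hessian is diagonal: diag(U_xx, U_yy). Second derivatives: U_xx(-4)=-16, U_xx(-3)=8, U_xx(-2)=-16; U_yy(-2)=-1440, U_yy(-1)=600, U_yy(0)=-960, U_yy(4)=14400.
Saddle points occur where the two diagonal entries have opposite signs: (-4, -1), (-4, 4), (-3, -2), (-3, 0), (-2, -1), (-2, 4). Count: 6.

6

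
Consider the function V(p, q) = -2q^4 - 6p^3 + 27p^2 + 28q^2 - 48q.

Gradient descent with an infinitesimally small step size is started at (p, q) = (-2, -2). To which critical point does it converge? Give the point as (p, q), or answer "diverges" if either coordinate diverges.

(0, 1)

V is separable, so gradient descent decouples: p follows -∂V/∂p, q follows -∂V/∂q.
∂V/∂p = -18p(p - 3); at p=-2 this is -180, so p increases.
∂V/∂q = -8(q - 2)(q - 1)(q + 3); at q=-2 this is -96, so q increases.
p converges to its nearest critical value 0 (a local min of the p-part); q converges to 1. The iterate converges to (0, 1).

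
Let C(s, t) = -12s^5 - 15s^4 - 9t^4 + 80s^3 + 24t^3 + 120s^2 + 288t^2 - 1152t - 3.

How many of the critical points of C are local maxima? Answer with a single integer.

4

C separates as a function of s plus a function of t, so ∇C=0 decouples.
∂C/∂s = -60s(s - 2)(s + 1)(s + 2) = 0 at s ∈ {-2, -1, 0, 2}; ∂C/∂t = -36(t - 4)(t - 2)(t + 4) = 0 at t ∈ {-4, 2, 4}.
The Hessian is diagonal: diag(C_ss, C_tt). Second derivatives: C_ss(-2)=480, C_ss(-1)=-180, C_ss(0)=240, C_ss(2)=-1440; C_tt(-4)=-1728, C_tt(2)=432, C_tt(4)=-576.
Local maxima occur where both diagonal entries negative: (-1, -4), (-1, 4), (2, -4), (2, 4). Count: 4.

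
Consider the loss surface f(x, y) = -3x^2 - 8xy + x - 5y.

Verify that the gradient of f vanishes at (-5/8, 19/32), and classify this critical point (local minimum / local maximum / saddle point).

saddle point

∇f = (-6x - 8y + 1, -8x - 5); substituting (-5/8, 19/32) gives ∇f = (0, 0), so (-5/8, 19/32) is indeed a critical point.
The Hessian of f is constant: H = [[-6, -8], [-8, 0]].
det(H) = (-6)·0 − (-8)² = -64.
Since det(H) < 0, H is indefinite and the critical point is a saddle point.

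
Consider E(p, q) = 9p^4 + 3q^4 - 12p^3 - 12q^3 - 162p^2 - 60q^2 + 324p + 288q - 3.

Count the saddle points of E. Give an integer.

4

E separates as a function of p plus a function of q, so ∇E=0 decouples.
∂E/∂p = 36(p - 3)(p - 1)(p + 3) = 0 at p ∈ {-3, 1, 3}; ∂E/∂q = 12(q - 4)(q - 2)(q + 3) = 0 at q ∈ {-3, 2, 4}.
The Hessian is diagonal: diag(E_pp, E_qq). Second derivatives: E_pp(-3)=864, E_pp(1)=-288, E_pp(3)=432; E_qq(-3)=420, E_qq(2)=-120, E_qq(4)=168.
Saddle points occur where the two diagonal entries have opposite signs: (-3, 2), (1, -3), (1, 4), (3, 2). Count: 4.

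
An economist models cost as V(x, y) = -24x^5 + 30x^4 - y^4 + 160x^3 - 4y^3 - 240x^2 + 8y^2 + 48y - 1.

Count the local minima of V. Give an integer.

V separates as a function of x plus a function of y, so ∇V=0 decouples.
∂V/∂x = -120x(x - 2)(x - 1)(x + 2) = 0 at x ∈ {-2, 0, 1, 2}; ∂V/∂y = -4(y - 2)(y + 2)(y + 3) = 0 at y ∈ {-3, -2, 2}.
The Hessian is diagonal: diag(V_xx, V_yy). Second derivatives: V_xx(-2)=2880, V_xx(0)=-480, V_xx(1)=360, V_xx(2)=-960; V_yy(-3)=-20, V_yy(-2)=16, V_yy(2)=-80.
Local minima occur where both diagonal entries positive: (-2, -2), (1, -2). Count: 2.

2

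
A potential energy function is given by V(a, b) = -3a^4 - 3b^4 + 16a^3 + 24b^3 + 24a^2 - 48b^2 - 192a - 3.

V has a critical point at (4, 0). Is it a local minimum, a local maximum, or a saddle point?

local maximum

The mixed partial ∂²V/∂a∂b is 0, so the Hessian at any point is diag(V_aa, V_bb) = diag(12(-3a^2 + 8a + 4), 12(-3b^2 + 12b - 8)).
At (4, 0): H = diag(-144, -96).
Both eigenvalues are negative, so H is negative definite: a local maximum.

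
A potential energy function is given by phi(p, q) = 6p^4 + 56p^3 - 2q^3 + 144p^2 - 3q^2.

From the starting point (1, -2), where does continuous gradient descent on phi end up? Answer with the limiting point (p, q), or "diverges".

phi is separable, so gradient descent decouples: p follows -∂phi/∂p, q follows -∂phi/∂q.
∂phi/∂p = 24p(p + 3)(p + 4); at p=1 this is 480, so p decreases.
∂phi/∂q = -6q(q + 1); at q=-2 this is -12, so q increases.
p converges to its nearest critical value 0 (a local min of the p-part); q converges to -1. The iterate converges to (0, -1).

(0, -1)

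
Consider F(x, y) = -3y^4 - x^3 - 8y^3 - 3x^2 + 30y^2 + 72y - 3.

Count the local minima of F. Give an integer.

F separates as a function of x plus a function of y, so ∇F=0 decouples.
∂F/∂x = -3x(x + 2) = 0 at x ∈ {-2, 0}; ∂F/∂y = -12(y - 2)(y + 1)(y + 3) = 0 at y ∈ {-3, -1, 2}.
The Hessian is diagonal: diag(F_xx, F_yy). Second derivatives: F_xx(-2)=6, F_xx(0)=-6; F_yy(-3)=-120, F_yy(-1)=72, F_yy(2)=-180.
Local minima occur where both diagonal entries positive: (-2, -1). Count: 1.

1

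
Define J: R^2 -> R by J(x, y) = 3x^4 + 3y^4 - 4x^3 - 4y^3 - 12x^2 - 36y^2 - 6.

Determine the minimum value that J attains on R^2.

J(x,y) separates as P(x) + Q(y) − 6, so its minimum is min P + min Q − 6.
P'(x) = 12x(x - 2)(x + 1) vanishes at x ∈ {-1, 0, 2}; Q'(y) = 12y(y - 3)(y + 2) vanishes at y ∈ {-2, 0, 3}.
Local minima of P (where P''>0): P(-1)=-5, P(2)=-32. Local minima of Q: Q(-2)=-64, Q(3)=-189.
So the global minimum of J is P(2) + Q(3) − 6 = -32 − 189 − 6 = -227, attained at (2, 3).

-227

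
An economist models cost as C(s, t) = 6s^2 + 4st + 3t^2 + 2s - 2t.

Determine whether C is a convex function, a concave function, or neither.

C is quadratic, so its Hessian is the constant matrix H = [[12, 4], [4, 6]].
det(H) = 56, tr(H) = 18.
det(H) > 0 and tr(H) > 0, so H is positive definite everywhere: convex.

convex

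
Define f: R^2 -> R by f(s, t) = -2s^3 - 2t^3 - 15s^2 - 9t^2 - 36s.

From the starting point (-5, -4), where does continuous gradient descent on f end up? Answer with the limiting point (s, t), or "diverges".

f is separable, so gradient descent decouples: s follows -∂f/∂s, t follows -∂f/∂t.
∂f/∂s = -6(s + 2)(s + 3); at s=-5 this is -36, so s increases.
∂f/∂t = -6t(t + 3); at t=-4 this is -24, so t increases.
s converges to its nearest critical value -3 (a local min of the s-part); t converges to -3. The iterate converges to (-3, -3).

(-3, -3)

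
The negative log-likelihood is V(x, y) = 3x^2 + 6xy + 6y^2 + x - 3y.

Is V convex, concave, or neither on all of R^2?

convex

V is quadratic, so its Hessian is the constant matrix H = [[6, 6], [6, 12]].
det(H) = 36, tr(H) = 18.
det(H) > 0 and tr(H) > 0, so H is positive definite everywhere: convex.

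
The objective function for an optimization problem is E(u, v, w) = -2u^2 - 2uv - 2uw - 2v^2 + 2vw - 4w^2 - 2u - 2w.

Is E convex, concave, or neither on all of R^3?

concave

E is quadratic, so its Hessian is the constant matrix H = [[-4, -2, -2], [-2, -4, 2], [-2, 2, -8]].
Leading principal minors: -4, 12, -48.
Signs alternate −, +, − ⇒ H ≺ 0 ⇒ concave.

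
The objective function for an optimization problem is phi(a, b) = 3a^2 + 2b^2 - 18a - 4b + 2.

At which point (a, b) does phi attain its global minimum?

(3, 1)

phi(a,b) separates as P(a) + Q(b) + 2, so its minimum is min P + min Q + 2.
P'(a) = 6a - 18 vanishes at a ∈ {3}; Q'(b) = 4b - 4 vanishes at b ∈ {1}.
Local minima of P (where P''>0): P(3)=-27. Local minima of Q: Q(1)=-2.
So the global minimum of phi is P(3) + Q(1) + 2 = -27 − 2 + 2 = -27, attained at (3, 1).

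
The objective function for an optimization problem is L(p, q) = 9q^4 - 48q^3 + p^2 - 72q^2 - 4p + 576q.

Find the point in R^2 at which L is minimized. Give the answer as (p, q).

(2, -2)

L(p,q) separates as A(p) + B(q), so its minimum is min A + min B.
A'(p) = 2p - 4 vanishes at p ∈ {2}; B'(q) = 36(q - 4)(q - 2)(q + 2) vanishes at q ∈ {-2, 2, 4}.
Local minima of A (where A''>0): A(2)=-4. Local minima of B: B(-2)=-912, B(4)=384.
So the global minimum of L is A(2) + B(-2) = -4 − 912 = -916, attained at (2, -2).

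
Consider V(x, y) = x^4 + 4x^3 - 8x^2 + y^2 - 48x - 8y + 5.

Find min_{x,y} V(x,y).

V(x,y) separates as P(x) + Q(y) + 5, so its minimum is min P + min Q + 5.
P'(x) = 4(x - 2)(x + 2)(x + 3) vanishes at x ∈ {-3, -2, 2}; Q'(y) = 2y - 8 vanishes at y ∈ {4}.
Local minima of P (where P''>0): P(-3)=45, P(2)=-80. Local minima of Q: Q(4)=-16.
So the global minimum of V is P(2) + Q(4) + 5 = -80 − 16 + 5 = -91, attained at (2, 4).

-91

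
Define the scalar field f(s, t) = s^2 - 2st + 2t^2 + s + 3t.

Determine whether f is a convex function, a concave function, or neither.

f is quadratic, so its Hessian is the constant matrix H = [[2, -2], [-2, 4]].
det(H) = 4, tr(H) = 6.
det(H) > 0 and tr(H) > 0, so H is positive definite everywhere: convex.

convex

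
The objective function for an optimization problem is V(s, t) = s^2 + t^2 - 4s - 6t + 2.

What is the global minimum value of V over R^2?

V(s,t) separates as P(s) + Q(t) + 2, so its minimum is min P + min Q + 2.
P'(s) = 2s - 4 vanishes at s ∈ {2}; Q'(t) = 2(t - 3) vanishes at t ∈ {3}.
Local minima of P (where P''>0): P(2)=-4. Local minima of Q: Q(3)=-9.
So the global minimum of V is P(2) + Q(3) + 2 = -4 − 9 + 2 = -11, attained at (2, 3).

-11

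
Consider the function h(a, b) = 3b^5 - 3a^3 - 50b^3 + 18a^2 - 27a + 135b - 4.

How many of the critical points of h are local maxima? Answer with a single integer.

h separates as a function of a plus a function of b, so ∇h=0 decouples.
∂h/∂a = -9(a - 3)(a - 1) = 0 at a ∈ {1, 3}; ∂h/∂b = 15(b - 3)(b - 1)(b + 1)(b + 3) = 0 at b ∈ {-3, -1, 1, 3}.
The Hessian is diagonal: diag(h_aa, h_bb). Second derivatives: h_aa(1)=18, h_aa(3)=-18; h_bb(-3)=-720, h_bb(-1)=240, h_bb(1)=-240, h_bb(3)=720.
Local maxima occur where both diagonal entries negative: (3, -3), (3, 1). Count: 2.

2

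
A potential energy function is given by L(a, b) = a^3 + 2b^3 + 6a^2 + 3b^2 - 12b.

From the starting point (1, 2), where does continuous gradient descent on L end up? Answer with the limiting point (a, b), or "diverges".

L is separable, so gradient descent decouples: a follows -∂L/∂a, b follows -∂L/∂b.
∂L/∂a = 3a(a + 4); at a=1 this is 15, so a decreases.
∂L/∂b = 6(b - 1)(b + 2); at b=2 this is 24, so b decreases.
a converges to its nearest critical value 0 (a local min of the a-part); b converges to 1. The iterate converges to (0, 1).

(0, 1)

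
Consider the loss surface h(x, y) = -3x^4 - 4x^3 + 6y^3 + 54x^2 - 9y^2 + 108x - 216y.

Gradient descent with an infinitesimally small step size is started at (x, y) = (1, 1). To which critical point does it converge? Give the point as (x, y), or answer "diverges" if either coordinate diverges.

h is separable, so gradient descent decouples: x follows -∂h/∂x, y follows -∂h/∂y.
∂h/∂x = -12(x - 3)(x + 1)(x + 3); at x=1 this is 192, so x decreases.
∂h/∂y = 18(y - 4)(y + 3); at y=1 this is -216, so y increases.
x converges to its nearest critical value -1 (a local min of the x-part); y converges to 4. The iterate converges to (-1, 4).

(-1, 4)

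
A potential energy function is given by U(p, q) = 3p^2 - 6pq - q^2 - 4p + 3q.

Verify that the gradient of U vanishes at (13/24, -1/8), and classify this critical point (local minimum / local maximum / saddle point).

∇U = (6p - 6q - 4, -6p - 2q + 3); substituting (13/24, -1/8) gives ∇U = (0, 0), so (13/24, -1/8) is indeed a critical point.
The Hessian of U is constant: H = [[6, -6], [-6, -2]].
det(H) = 6·(-2) − (-6)² = -48.
Since det(H) < 0, H is indefinite and the critical point is a saddle point.

saddle point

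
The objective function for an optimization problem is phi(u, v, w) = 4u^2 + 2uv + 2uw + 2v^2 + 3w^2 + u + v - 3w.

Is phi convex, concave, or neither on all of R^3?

phi is quadratic, so its Hessian is the constant matrix H = [[8, 2, 2], [2, 4, 0], [2, 0, 6]].
Leading principal minors: 8, 28, 152.
All positive ⇒ H ≻ 0 ⇒ convex.

convex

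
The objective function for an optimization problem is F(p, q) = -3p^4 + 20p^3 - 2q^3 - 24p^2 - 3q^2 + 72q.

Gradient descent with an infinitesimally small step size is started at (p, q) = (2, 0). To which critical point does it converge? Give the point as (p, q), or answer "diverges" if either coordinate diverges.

(1, -4)

F is separable, so gradient descent decouples: p follows -∂F/∂p, q follows -∂F/∂q.
∂F/∂p = -12p(p - 4)(p - 1); at p=2 this is 48, so p decreases.
∂F/∂q = -6(q - 3)(q + 4); at q=0 this is 72, so q decreases.
p converges to its nearest critical value 1 (a local min of the p-part); q converges to -4. The iterate converges to (1, -4).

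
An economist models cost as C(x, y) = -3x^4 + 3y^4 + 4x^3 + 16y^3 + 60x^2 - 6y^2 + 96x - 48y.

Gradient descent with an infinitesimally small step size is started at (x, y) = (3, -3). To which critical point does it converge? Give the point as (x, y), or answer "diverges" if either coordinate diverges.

C is separable, so gradient descent decouples: x follows -∂C/∂x, y follows -∂C/∂y.
∂C/∂x = -12(x - 4)(x + 1)(x + 2); at x=3 this is 240, so x decreases.
∂C/∂y = 12(y - 1)(y + 1)(y + 4); at y=-3 this is 96, so y decreases.
x converges to its nearest critical value -1 (a local min of the x-part); y converges to -4. The iterate converges to (-1, -4).

(-1, -4)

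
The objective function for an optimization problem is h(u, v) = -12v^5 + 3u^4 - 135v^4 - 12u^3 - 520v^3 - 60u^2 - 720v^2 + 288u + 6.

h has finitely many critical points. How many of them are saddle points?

6

h separates as a function of u plus a function of v, so ∇h=0 decouples.
∂h/∂u = 12(u - 4)(u - 2)(u + 3) = 0 at u ∈ {-3, 2, 4}; ∂h/∂v = -60v(v + 2)(v + 3)(v + 4) = 0 at v ∈ {-4, -3, -2, 0}.
The Hessian is diagonal: diag(h_uu, h_vv). Second derivatives: h_uu(-3)=420, h_uu(2)=-120, h_uu(4)=168; h_vv(-4)=480, h_vv(-3)=-180, h_vv(-2)=240, h_vv(0)=-1440.
Saddle points occur where the two diagonal entries have opposite signs: (-3, -3), (-3, 0), (2, -4), (2, -2), (4, -3), (4, 0). Count: 6.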